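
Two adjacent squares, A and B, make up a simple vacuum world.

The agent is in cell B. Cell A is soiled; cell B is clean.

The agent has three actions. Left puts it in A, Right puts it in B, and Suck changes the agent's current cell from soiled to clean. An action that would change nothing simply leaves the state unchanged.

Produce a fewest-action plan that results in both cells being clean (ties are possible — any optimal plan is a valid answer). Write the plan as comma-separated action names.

Left, Suck

t=1 Left ⇒ loc=A A=soiled B=clean
t=2 Suck ⇒ loc=A A=clean B=clean
min 2: go A then Suck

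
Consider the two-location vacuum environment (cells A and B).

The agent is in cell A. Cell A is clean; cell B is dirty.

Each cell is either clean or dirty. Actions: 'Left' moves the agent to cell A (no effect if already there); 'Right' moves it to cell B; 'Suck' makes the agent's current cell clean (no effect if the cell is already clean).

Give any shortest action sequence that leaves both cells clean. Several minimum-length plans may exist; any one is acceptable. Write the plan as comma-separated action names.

Right, Suck

Right (#1): loc=B A=clean B=dirty
Suck (#2): loc=B A=clean B=clean
min 2: go B then Suck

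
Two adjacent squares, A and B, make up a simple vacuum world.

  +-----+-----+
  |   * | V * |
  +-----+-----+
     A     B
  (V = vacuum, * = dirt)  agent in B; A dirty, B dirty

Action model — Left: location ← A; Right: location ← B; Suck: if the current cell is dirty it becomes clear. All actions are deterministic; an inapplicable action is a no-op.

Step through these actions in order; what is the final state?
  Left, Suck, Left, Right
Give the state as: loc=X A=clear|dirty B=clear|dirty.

[1] after Left: loc=A A=dirty B=dirty
[2] after Suck: loc=A A=clear B=dirty
[3] after Left: loc=A A=clear B=dirty
[4] after Right: loc=B A=clear B=dirty

loc=B A=clear B=dirty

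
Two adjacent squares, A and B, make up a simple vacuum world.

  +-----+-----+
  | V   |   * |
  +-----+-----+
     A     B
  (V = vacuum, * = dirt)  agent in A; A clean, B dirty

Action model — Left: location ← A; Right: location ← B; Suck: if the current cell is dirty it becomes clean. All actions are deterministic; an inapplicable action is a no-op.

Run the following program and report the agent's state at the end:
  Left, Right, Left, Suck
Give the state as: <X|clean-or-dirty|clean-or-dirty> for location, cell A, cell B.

<A|clean|dirty>

1. Left → <A|clean|dirty>
2. Right → <B|clean|dirty>
3. Left → <A|clean|dirty>
4. Suck → <A|clean|dirty>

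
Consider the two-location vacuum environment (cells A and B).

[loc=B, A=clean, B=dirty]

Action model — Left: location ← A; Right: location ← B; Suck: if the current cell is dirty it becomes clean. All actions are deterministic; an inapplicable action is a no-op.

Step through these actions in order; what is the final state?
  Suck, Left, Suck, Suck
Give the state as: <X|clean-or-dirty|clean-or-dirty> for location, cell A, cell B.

<A|clean|clean>

step 1/4 (Suck): <B|clean|clean>
step 2/4 (Left): <A|clean|clean>
step 3/4 (Suck): <A|clean|clean>
step 4/4 (Suck): <A|clean|clean>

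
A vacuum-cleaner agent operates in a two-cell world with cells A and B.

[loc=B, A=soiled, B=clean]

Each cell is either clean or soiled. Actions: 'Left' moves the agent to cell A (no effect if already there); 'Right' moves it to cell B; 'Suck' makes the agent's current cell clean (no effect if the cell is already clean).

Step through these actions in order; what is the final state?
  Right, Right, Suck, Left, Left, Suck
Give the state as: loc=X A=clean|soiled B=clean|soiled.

Right (#1): loc=B A=soiled B=clean
Right (#2): loc=B A=soiled B=clean
Suck (#3): loc=B A=soiled B=clean
Left (#4): loc=A A=soiled B=clean
Left (#5): loc=A A=soiled B=clean
Suck (#6): loc=A A=clean B=clean

loc=A A=clean B=clean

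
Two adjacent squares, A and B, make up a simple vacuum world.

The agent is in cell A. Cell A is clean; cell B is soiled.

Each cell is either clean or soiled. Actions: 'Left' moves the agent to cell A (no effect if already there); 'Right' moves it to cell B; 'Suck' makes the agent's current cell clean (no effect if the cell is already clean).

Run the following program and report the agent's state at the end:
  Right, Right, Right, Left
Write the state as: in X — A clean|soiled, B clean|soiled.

[1] after Right: in B — A clean, B soiled
[2] after Right: in B — A clean, B soiled
[3] after Right: in B — A clean, B soiled
[4] after Left: in A — A clean, B soiled

in A — A clean, B soiled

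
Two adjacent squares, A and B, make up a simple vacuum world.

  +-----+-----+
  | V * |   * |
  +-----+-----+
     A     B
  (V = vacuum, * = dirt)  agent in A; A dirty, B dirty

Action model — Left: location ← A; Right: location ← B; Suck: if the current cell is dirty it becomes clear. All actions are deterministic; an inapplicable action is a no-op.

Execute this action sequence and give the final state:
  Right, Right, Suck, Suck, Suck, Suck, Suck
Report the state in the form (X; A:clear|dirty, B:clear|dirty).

Right (#1): (B; A:dirty, B:dirty)
Right (#2): (B; A:dirty, B:dirty)
Suck (#3): (B; A:dirty, B:clear)
Suck (#4): (B; A:dirty, B:clear)
Suck (#5): (B; A:dirty, B:clear)
Suck (#6): (B; A:dirty, B:clear)
Suck (#7): (B; A:dirty, B:clear)

(B; A:dirty, B:clear)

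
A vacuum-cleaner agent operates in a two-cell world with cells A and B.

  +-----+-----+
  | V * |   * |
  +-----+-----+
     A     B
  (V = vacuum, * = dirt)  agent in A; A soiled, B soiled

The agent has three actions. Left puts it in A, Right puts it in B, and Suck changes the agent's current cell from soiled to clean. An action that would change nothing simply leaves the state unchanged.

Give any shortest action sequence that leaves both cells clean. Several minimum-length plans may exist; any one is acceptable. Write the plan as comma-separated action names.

Suck, Right, Suck

t=1 Suck ⇒ (A; A:clean, B:soiled)
t=2 Right ⇒ (B; A:clean, B:soiled)
t=3 Suck ⇒ (B; A:clean, B:clean)
min 3: Suck A + move + Suck B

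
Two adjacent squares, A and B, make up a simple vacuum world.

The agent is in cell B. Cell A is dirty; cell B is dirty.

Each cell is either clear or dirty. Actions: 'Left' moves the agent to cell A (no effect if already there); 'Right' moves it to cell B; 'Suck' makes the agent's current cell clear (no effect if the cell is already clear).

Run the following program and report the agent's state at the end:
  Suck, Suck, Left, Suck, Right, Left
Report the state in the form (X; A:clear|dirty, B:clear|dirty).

(A; A:clear, B:clear)

1) do Suck; now (B; A:dirty, B:clear)
2) do Suck; now (B; A:dirty, B:clear)
3) do Left; now (A; A:dirty, B:clear)
4) do Suck; now (A; A:clear, B:clear)
5) do Right; now (B; A:clear, B:clear)
6) do Left; now (A; A:clear, B:clear)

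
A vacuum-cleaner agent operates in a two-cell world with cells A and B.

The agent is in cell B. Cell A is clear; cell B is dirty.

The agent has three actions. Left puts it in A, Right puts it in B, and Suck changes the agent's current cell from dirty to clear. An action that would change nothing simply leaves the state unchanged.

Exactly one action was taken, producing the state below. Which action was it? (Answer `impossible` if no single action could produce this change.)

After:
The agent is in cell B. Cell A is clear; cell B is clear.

try  Left: (A; A:clear, B:dirty)
try Right: (B; A:clear, B:dirty)
try  Suck: (B; A:clear, B:clear)  ← match

Suck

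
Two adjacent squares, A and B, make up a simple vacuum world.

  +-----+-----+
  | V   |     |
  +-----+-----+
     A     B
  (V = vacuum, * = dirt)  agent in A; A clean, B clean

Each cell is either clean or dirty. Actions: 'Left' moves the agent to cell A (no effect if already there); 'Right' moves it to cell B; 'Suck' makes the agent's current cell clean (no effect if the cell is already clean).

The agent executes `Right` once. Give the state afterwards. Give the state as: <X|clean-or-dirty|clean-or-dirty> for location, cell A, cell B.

start: <A|clean|clean>
1. Right → <B|clean|clean>

<B|clean|clean>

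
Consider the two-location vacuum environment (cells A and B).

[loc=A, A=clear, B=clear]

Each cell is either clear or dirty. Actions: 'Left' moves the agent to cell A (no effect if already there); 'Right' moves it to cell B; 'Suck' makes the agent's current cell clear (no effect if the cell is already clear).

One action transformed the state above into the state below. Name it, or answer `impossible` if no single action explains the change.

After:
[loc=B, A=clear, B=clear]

try  Left: (A; A:clear, B:clear)
try Right: (B; A:clear, B:clear)  ← match
try  Suck: (A; A:clear, B:clear)

Right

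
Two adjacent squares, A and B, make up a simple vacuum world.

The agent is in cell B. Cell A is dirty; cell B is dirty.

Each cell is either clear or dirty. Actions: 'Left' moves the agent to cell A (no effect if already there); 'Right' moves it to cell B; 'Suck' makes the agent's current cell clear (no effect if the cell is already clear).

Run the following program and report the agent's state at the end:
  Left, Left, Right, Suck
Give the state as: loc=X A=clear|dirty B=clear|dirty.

loc=B A=dirty B=clear

Left (#1): loc=A A=dirty B=dirty
Left (#2): loc=A A=dirty B=dirty
Right (#3): loc=B A=dirty B=dirty
Suck (#4): loc=B A=dirty B=clear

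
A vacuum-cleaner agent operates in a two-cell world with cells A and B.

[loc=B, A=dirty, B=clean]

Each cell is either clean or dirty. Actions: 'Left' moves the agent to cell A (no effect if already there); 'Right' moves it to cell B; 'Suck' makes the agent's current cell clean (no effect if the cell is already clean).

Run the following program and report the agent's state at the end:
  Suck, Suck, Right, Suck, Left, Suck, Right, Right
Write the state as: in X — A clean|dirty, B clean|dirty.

t=1 Suck ⇒ in B — A dirty, B clean
t=2 Suck ⇒ in B — A dirty, B clean
t=3 Right ⇒ in B — A dirty, B clean
t=4 Suck ⇒ in B — A dirty, B clean
t=5 Left ⇒ in A — A dirty, B clean
t=6 Suck ⇒ in A — A clean, B clean
t=7 Right ⇒ in B — A clean, B clean
t=8 Right ⇒ in B — A clean, B clean

in B — A clean, B clean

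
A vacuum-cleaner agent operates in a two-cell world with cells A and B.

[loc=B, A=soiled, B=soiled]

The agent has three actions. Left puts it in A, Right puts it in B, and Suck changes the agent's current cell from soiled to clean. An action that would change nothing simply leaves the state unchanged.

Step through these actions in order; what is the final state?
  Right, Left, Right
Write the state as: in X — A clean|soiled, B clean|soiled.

in B — A soiled, B soiled

1) do Right; now in B — A soiled, B soiled
2) do Left; now in A — A soiled, B soiled
3) do Right; now in B — A soiled, B soiled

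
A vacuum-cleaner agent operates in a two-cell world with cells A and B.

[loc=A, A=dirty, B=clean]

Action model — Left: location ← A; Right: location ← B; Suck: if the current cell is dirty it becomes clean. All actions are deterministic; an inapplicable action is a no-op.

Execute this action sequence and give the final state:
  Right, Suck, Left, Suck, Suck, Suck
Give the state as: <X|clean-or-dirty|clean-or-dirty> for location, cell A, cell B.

[1] after Right: <B|dirty|clean>
[2] after Suck: <B|dirty|clean>
[3] after Left: <A|dirty|clean>
[4] after Suck: <A|clean|clean>
[5] after Suck: <A|clean|clean>
[6] after Suck: <A|clean|clean>

<A|clean|clean>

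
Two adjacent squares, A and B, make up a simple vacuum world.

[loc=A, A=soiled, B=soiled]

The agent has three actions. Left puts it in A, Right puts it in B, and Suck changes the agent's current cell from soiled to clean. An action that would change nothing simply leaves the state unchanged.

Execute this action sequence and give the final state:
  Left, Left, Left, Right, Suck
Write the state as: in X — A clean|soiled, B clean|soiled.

1) do Left; now in A — A soiled, B soiled
2) do Left; now in A — A soiled, B soiled
3) do Left; now in A — A soiled, B soiled
4) do Right; now in B — A soiled, B soiled
5) do Suck; now in B — A soiled, B clean

in B — A soiled, B clean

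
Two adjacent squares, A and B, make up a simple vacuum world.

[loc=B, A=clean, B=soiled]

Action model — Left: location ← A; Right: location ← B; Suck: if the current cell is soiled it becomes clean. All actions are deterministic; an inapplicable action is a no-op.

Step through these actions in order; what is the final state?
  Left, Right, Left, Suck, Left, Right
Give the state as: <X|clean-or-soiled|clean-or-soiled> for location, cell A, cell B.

[1] after Left: <A|clean|soiled>
[2] after Right: <B|clean|soiled>
[3] after Left: <A|clean|soiled>
[4] after Suck: <A|clean|soiled>
[5] after Left: <A|clean|soiled>
[6] after Right: <B|clean|soiled>

<B|clean|soiled>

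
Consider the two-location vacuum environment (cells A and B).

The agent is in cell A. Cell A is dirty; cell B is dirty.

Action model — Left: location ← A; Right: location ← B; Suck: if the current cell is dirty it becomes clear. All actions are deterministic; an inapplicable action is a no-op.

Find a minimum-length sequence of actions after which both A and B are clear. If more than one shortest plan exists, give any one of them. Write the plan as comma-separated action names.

1) do Suck; now (A; A:clear, B:dirty)
2) do Right; now (B; A:clear, B:dirty)
3) do Suck; now (B; A:clear, B:clear)
min 3: Suck A + move + Suck B

Suck, Right, Suck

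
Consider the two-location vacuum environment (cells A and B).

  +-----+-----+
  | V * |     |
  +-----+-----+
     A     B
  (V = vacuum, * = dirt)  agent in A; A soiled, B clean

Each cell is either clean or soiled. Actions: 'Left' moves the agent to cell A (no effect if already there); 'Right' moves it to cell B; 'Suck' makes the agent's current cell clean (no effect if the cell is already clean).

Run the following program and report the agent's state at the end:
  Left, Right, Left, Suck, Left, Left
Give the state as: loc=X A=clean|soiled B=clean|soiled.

loc=A A=clean B=clean

1. Left → loc=A A=soiled B=clean
2. Right → loc=B A=soiled B=clean
3. Left → loc=A A=soiled B=clean
4. Suck → loc=A A=clean B=clean
5. Left → loc=A A=clean B=clean
6. Left → loc=A A=clean B=clean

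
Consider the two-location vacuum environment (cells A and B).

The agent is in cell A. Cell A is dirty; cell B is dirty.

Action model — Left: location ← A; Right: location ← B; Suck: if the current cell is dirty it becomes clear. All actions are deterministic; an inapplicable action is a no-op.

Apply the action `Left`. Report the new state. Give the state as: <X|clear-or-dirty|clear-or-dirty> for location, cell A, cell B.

<A|dirty|dirty>

start: <A|dirty|dirty>
[1] after Left: <A|dirty|dirty>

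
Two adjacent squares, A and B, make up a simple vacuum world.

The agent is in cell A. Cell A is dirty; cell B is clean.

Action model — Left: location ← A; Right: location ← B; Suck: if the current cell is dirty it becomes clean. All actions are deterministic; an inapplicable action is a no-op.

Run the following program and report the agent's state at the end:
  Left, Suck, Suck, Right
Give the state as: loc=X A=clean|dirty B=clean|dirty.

1. Left → loc=A A=dirty B=clean
2. Suck → loc=A A=clean B=clean
3. Suck → loc=A A=clean B=clean
4. Right → loc=B A=clean B=clean

loc=B A=clean B=clean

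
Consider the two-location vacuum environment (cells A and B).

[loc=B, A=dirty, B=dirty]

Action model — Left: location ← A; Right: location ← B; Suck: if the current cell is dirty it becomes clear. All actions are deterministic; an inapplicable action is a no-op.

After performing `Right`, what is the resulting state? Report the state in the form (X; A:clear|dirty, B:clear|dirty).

(B; A:dirty, B:dirty)

start: (B; A:dirty, B:dirty)
t=1 Right ⇒ (B; A:dirty, B:dirty)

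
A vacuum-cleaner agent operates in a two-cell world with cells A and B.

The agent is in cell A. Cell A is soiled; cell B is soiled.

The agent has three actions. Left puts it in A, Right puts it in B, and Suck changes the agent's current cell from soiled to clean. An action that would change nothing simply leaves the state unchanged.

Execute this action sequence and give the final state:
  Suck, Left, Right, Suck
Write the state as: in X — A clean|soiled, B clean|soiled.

step 1/4 (Suck): in A — A clean, B soiled
step 2/4 (Left): in A — A clean, B soiled
step 3/4 (Right): in B — A clean, B soiled
step 4/4 (Suck): in B — A clean, B clean

in B — A clean, B clean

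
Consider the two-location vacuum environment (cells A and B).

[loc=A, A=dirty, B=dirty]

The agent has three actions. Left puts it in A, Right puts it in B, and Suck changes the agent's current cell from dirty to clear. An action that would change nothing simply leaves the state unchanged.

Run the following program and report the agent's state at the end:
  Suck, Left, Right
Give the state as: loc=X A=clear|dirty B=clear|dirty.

step 1/3 (Suck): loc=A A=clear B=dirty
step 2/3 (Left): loc=A A=clear B=dirty
step 3/3 (Right): loc=B A=clear B=dirty

loc=B A=clear B=dirty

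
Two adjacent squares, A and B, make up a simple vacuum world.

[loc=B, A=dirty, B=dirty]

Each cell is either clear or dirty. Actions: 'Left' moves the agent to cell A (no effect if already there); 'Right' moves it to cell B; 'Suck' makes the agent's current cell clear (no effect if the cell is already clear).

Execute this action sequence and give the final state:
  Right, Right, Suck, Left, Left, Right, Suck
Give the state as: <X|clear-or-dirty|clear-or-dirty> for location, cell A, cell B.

<B|dirty|clear>

t=1 Right ⇒ <B|dirty|dirty>
t=2 Right ⇒ <B|dirty|dirty>
t=3 Suck ⇒ <B|dirty|clear>
t=4 Left ⇒ <A|dirty|clear>
t=5 Left ⇒ <A|dirty|clear>
t=6 Right ⇒ <B|dirty|clear>
t=7 Suck ⇒ <B|dirty|clear>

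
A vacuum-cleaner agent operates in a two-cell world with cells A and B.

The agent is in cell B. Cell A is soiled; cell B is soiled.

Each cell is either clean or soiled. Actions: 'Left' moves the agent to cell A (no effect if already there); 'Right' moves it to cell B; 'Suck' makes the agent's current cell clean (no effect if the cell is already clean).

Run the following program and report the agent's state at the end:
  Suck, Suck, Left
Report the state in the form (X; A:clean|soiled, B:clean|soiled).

(A; A:soiled, B:clean)

1. Suck → (B; A:soiled, B:clean)
2. Suck → (B; A:soiled, B:clean)
3. Left → (A; A:soiled, B:clean)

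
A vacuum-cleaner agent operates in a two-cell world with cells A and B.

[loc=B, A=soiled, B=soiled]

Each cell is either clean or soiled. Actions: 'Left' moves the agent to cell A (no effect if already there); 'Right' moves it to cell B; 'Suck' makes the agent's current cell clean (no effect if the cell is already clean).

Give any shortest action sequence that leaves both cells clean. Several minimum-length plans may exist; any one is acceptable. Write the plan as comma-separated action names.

Suck, Left, Suck

t=1 Suck ⇒ loc=B A=soiled B=clean
t=2 Left ⇒ loc=A A=soiled B=clean
t=3 Suck ⇒ loc=A A=clean B=clean
min 3: Suck B + move + Suck A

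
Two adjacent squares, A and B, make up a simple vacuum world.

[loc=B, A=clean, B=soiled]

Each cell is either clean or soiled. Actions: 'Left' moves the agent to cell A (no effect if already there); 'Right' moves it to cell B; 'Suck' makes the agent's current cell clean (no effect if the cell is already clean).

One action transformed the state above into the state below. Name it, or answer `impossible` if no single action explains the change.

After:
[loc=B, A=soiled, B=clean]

try  Left: (A; A:clean, B:soiled)
try Right: (B; A:clean, B:soiled)
try  Suck: (B; A:clean, B:clean)
no single action produces the after-state

impossible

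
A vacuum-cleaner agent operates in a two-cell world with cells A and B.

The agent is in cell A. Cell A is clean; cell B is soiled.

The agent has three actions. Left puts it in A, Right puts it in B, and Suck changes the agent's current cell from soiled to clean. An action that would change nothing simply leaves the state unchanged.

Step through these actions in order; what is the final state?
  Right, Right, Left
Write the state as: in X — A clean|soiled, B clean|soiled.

step 1/3 (Right): in B — A clean, B soiled
step 2/3 (Right): in B — A clean, B soiled
step 3/3 (Left): in A — A clean, B soiled

in A — A clean, B soiled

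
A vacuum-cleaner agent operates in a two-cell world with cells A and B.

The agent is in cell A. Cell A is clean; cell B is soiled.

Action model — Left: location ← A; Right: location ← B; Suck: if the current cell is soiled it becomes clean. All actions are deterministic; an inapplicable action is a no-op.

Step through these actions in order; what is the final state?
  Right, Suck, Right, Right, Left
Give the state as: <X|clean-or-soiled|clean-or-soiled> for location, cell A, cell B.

<A|clean|clean>

1) do Right; now <B|clean|soiled>
2) do Suck; now <B|clean|clean>
3) do Right; now <B|clean|clean>
4) do Right; now <B|clean|clean>
5) do Left; now <A|clean|clean>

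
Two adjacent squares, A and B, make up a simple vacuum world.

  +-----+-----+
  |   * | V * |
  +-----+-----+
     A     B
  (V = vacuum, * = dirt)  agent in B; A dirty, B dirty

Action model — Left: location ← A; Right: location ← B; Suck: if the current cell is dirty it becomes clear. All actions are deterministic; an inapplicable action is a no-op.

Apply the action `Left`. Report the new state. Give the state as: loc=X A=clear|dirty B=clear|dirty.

start: loc=B A=dirty B=dirty
Left (#1): loc=A A=dirty B=dirty

loc=A A=dirty B=dirty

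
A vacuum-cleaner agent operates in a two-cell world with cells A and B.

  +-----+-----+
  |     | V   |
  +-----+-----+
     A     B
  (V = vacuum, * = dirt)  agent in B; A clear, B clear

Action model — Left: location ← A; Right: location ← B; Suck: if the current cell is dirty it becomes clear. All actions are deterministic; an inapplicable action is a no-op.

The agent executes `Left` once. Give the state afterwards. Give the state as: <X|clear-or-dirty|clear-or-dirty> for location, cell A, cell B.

start: <B|clear|clear>
1. Left → <A|clear|clear>

<A|clear|clear>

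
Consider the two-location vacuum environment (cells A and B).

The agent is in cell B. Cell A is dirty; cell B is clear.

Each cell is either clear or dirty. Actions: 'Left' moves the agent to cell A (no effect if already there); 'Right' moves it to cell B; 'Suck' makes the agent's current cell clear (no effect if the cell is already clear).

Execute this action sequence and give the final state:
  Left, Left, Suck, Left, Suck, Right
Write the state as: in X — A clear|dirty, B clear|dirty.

in B — A clear, B clear

Left (#1): in A — A dirty, B clear
Left (#2): in A — A dirty, B clear
Suck (#3): in A — A clear, B clear
Left (#4): in A — A clear, B clear
Suck (#5): in A — A clear, B clear
Right (#6): in B — A clear, B clear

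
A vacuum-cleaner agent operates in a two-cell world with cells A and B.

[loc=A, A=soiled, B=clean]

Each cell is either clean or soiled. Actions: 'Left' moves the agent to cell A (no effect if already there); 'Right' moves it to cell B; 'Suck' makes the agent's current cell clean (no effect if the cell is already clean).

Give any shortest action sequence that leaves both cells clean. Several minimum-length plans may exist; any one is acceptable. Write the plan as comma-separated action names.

Suck

1) do Suck; now (A; A:clean, B:clean)
min 1: A is soiled, one Suck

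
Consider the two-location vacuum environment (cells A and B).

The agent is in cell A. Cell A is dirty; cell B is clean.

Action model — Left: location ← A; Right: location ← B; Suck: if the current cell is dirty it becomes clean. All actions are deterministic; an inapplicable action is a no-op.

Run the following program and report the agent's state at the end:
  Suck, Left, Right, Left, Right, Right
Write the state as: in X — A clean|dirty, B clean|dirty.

1. Suck → in A — A clean, B clean
2. Left → in A — A clean, B clean
3. Right → in B — A clean, B clean
4. Left → in A — A clean, B clean
5. Right → in B — A clean, B clean
6. Right → in B — A clean, B clean

in B — A clean, B clean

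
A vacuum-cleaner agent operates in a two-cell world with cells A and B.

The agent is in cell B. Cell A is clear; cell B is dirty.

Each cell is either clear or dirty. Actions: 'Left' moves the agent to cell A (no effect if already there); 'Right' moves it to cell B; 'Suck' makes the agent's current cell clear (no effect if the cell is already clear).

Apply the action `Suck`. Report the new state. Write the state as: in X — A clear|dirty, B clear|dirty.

start: in B — A clear, B dirty
[1] after Suck: in B — A clear, B clear

in B — A clear, B clear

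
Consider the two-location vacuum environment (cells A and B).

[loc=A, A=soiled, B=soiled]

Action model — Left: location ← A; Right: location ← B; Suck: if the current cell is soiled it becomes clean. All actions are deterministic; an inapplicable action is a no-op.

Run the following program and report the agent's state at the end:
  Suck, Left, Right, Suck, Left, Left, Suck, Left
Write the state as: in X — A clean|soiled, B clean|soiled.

in A — A clean, B clean

[1] after Suck: in A — A clean, B soiled
[2] after Left: in A — A clean, B soiled
[3] after Right: in B — A clean, B soiled
[4] after Suck: in B — A clean, B clean
[5] after Left: in A — A clean, B clean
[6] after Left: in A — A clean, B clean
[7] after Suck: in A — A clean, B clean
[8] after Left: in A — A clean, B clean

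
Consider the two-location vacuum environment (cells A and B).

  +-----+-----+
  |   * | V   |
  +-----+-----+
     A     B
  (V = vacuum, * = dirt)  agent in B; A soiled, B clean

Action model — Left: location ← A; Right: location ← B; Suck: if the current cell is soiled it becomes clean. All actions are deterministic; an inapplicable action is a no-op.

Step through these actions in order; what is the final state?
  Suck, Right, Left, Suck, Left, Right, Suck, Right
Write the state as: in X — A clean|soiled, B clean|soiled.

[1] after Suck: in B — A soiled, B clean
[2] after Right: in B — A soiled, B clean
[3] after Left: in A — A soiled, B clean
[4] after Suck: in A — A clean, B clean
[5] after Left: in A — A clean, B clean
[6] after Right: in B — A clean, B clean
[7] after Suck: in B — A clean, B clean
[8] after Right: in B — A clean, B clean

in B — A clean, B clean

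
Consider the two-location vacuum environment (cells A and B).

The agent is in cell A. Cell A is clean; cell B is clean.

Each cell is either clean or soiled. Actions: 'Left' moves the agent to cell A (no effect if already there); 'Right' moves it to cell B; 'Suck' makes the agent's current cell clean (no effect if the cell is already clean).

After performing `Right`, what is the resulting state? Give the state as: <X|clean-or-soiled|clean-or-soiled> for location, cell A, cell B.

start: <A|clean|clean>
[1] after Right: <B|clean|clean>

<B|clean|clean>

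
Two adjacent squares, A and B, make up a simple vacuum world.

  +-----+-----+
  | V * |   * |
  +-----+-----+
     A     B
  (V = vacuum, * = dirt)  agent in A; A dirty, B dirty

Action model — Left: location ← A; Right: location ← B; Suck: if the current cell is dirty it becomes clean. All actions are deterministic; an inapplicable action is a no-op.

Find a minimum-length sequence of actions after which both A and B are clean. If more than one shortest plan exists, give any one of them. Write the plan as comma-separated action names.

Suck, Right, Suck

step 1/3 (Suck): <A|clean|dirty>
step 2/3 (Right): <B|clean|dirty>
step 3/3 (Suck): <B|clean|clean>
min 3: Suck A + move + Suck B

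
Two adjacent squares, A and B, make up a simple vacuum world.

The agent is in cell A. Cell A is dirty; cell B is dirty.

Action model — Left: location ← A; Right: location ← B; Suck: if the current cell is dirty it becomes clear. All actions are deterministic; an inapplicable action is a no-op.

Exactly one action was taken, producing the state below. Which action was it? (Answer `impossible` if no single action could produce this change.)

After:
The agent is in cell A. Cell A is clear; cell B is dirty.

try  Left: (A; A:dirty, B:dirty)
try Right: (B; A:dirty, B:dirty)
try  Suck: (A; A:clear, B:dirty)  ← match

Suck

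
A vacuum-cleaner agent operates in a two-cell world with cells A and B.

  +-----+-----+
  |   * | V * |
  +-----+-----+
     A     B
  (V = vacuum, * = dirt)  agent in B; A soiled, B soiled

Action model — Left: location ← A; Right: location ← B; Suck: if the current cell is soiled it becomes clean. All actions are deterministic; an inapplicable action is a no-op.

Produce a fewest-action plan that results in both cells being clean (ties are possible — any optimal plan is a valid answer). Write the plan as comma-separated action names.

1. Suck → in B — A soiled, B clean
2. Left → in A — A soiled, B clean
3. Suck → in A — A clean, B clean
min 3: Suck B + move + Suck A

Suck, Left, Suck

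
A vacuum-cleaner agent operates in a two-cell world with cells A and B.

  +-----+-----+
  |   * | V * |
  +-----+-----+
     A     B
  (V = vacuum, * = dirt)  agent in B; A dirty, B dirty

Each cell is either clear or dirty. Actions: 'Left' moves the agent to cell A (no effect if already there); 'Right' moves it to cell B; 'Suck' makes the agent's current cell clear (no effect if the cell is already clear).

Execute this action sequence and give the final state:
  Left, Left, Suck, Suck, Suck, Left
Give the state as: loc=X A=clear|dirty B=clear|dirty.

loc=A A=clear B=dirty

1) do Left; now loc=A A=dirty B=dirty
2) do Left; now loc=A A=dirty B=dirty
3) do Suck; now loc=A A=clear B=dirty
4) do Suck; now loc=A A=clear B=dirty
5) do Suck; now loc=A A=clear B=dirty
6) do Left; now loc=A A=clear B=dirty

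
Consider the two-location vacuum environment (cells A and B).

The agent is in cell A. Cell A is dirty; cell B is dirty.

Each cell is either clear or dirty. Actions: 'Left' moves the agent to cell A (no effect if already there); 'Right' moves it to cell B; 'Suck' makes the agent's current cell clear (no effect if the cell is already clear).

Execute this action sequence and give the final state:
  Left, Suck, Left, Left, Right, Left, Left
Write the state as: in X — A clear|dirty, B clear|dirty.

in A — A clear, B dirty

1) do Left; now in A — A dirty, B dirty
2) do Suck; now in A — A clear, B dirty
3) do Left; now in A — A clear, B dirty
4) do Left; now in A — A clear, B dirty
5) do Right; now in B — A clear, B dirty
6) do Left; now in A — A clear, B dirty
7) do Left; now in A — A clear, B dirty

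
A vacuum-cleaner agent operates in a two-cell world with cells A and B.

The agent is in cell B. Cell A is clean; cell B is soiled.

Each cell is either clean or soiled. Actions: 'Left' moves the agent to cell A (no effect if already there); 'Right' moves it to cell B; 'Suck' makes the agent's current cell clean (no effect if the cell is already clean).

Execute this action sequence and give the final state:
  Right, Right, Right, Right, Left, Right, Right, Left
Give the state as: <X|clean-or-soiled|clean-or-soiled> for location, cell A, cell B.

<A|clean|soiled>

Right (#1): <B|clean|soiled>
Right (#2): <B|clean|soiled>
Right (#3): <B|clean|soiled>
Right (#4): <B|clean|soiled>
Left (#5): <A|clean|soiled>
Right (#6): <B|clean|soiled>
Right (#7): <B|clean|soiled>
Left (#8): <A|clean|soiled>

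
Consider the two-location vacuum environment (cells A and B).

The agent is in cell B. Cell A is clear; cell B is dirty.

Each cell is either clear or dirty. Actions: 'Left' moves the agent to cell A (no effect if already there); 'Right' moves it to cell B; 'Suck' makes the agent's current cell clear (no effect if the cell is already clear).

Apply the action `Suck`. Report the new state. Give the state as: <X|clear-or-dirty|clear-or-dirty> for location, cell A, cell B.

<B|clear|clear>

start: <B|clear|dirty>
[1] after Suck: <B|clear|clear>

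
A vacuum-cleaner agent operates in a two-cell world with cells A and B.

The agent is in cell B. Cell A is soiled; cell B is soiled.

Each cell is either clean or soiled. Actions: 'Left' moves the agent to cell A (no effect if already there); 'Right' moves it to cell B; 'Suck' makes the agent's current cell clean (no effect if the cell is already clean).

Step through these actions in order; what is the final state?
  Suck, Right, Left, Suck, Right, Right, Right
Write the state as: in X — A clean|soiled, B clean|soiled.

in B — A clean, B clean

1) do Suck; now in B — A soiled, B clean
2) do Right; now in B — A soiled, B clean
3) do Left; now in A — A soiled, B clean
4) do Suck; now in A — A clean, B clean
5) do Right; now in B — A clean, B clean
6) do Right; now in B — A clean, B clean
7) do Right; now in B — A clean, B clean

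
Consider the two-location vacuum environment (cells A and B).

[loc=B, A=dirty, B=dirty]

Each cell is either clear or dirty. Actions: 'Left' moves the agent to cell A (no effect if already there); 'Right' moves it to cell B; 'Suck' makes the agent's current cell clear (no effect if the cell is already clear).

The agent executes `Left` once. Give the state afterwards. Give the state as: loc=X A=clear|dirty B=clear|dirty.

start: loc=B A=dirty B=dirty
[1] after Left: loc=A A=dirty B=dirty

loc=A A=dirty B=dirty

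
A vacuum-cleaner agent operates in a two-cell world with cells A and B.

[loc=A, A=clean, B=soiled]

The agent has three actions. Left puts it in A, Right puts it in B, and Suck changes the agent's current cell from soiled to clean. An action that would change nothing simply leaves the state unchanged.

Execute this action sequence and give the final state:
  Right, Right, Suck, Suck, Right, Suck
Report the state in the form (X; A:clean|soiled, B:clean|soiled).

(B; A:clean, B:clean)

1. Right → (B; A:clean, B:soiled)
2. Right → (B; A:clean, B:soiled)
3. Suck → (B; A:clean, B:clean)
4. Suck → (B; A:clean, B:clean)
5. Right → (B; A:clean, B:clean)
6. Suck → (B; A:clean, B:clean)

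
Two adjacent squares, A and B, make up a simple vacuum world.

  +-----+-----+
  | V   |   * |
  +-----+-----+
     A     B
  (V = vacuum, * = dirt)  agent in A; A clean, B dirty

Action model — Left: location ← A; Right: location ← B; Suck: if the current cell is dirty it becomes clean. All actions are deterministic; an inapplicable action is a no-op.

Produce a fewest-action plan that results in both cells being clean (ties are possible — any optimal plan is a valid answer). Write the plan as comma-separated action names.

Right, Suck

[1] after Right: loc=B A=clean B=dirty
[2] after Suck: loc=B A=clean B=clean
min 2: go B then Suck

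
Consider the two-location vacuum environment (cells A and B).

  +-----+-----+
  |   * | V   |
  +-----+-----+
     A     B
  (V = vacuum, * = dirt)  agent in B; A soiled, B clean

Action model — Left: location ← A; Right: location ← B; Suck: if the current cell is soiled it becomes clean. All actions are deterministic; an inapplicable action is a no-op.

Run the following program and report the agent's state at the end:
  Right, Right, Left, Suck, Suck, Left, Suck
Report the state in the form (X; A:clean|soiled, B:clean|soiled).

(A; A:clean, B:clean)

step 1/7 (Right): (B; A:soiled, B:clean)
step 2/7 (Right): (B; A:soiled, B:clean)
step 3/7 (Left): (A; A:soiled, B:clean)
step 4/7 (Suck): (A; A:clean, B:clean)
step 5/7 (Suck): (A; A:clean, B:clean)
step 6/7 (Left): (A; A:clean, B:clean)
step 7/7 (Suck): (A; A:clean, B:clean)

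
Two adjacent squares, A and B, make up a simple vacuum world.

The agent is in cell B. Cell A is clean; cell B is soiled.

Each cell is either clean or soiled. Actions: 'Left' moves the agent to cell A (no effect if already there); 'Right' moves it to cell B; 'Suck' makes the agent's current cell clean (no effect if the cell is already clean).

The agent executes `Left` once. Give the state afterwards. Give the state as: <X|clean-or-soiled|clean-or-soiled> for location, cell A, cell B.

start: <B|clean|soiled>
step 1/1 (Left): <A|clean|soiled>

<A|clean|soiled>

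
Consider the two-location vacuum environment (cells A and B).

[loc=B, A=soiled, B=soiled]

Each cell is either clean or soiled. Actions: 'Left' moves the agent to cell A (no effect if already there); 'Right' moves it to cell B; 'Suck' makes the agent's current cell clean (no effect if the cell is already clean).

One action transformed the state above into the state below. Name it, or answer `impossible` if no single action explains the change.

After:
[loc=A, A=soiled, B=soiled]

try  Left: <A|soiled|soiled>  ← match
try Right: <B|soiled|soiled>
try  Suck: <B|soiled|clean>

Left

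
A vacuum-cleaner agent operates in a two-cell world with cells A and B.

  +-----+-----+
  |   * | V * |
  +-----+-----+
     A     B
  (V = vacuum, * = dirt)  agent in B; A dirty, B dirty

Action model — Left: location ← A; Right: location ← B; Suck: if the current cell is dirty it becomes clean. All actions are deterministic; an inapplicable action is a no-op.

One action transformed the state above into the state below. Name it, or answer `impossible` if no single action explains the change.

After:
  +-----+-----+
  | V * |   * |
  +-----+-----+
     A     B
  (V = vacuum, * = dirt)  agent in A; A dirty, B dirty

Left

try  Left: loc=A A=dirty B=dirty  ← match
try Right: loc=B A=dirty B=dirty
try  Suck: loc=B A=dirty B=clean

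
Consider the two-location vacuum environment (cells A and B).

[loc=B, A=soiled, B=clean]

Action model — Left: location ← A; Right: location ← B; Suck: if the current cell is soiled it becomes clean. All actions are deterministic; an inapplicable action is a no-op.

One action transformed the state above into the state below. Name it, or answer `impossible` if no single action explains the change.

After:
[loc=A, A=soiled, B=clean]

Left

try  Left: in A — A soiled, B clean  ← match
try Right: in B — A soiled, B clean
try  Suck: in B — A soiled, B clean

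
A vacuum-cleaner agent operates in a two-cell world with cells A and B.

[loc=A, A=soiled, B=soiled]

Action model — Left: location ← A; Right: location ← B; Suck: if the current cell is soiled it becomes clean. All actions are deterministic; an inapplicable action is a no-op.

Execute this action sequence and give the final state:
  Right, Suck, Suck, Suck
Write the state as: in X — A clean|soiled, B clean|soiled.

1. Right → in B — A soiled, B soiled
2. Suck → in B — A soiled, B clean
3. Suck → in B — A soiled, B clean
4. Suck → in B — A soiled, B clean

in B — A soiled, B clean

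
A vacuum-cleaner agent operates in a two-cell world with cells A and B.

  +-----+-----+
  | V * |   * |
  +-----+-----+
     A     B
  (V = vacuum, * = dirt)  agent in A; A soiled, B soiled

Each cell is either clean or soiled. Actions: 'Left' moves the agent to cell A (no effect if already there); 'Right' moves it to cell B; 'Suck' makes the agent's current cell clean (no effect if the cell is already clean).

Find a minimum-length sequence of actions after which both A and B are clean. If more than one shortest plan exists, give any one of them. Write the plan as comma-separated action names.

step 1/3 (Suck): (A; A:clean, B:soiled)
step 2/3 (Right): (B; A:clean, B:soiled)
step 3/3 (Suck): (B; A:clean, B:clean)
min 3: Suck A + move + Suck B

Suck, Right, Suck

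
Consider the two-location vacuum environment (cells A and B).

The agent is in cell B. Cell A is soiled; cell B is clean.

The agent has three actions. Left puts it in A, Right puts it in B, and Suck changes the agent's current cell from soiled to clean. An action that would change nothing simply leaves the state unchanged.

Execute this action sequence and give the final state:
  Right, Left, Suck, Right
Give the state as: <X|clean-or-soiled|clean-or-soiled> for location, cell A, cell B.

t=1 Right ⇒ <B|soiled|clean>
t=2 Left ⇒ <A|soiled|clean>
t=3 Suck ⇒ <A|clean|clean>
t=4 Right ⇒ <B|clean|clean>

<B|clean|clean>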